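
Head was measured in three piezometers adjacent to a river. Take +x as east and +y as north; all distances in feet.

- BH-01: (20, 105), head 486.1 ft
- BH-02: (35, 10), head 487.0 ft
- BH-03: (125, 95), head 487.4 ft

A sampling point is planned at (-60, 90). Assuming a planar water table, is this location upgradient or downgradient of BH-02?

With h = a·x + b·y + c and BH-01 as origin, the differences give:
  15·a + (-95)·b = +0.9
  105·a + (-10)·b = +1.3
Eliminate b (×(-10) and ×(-95), subtract): 9825·a = 114.50 → a = ∂h/∂x = +0.01165
Back-substitute: b = ∂h/∂y = -0.007634.
Head at (-60, 90) = 486.1 + (+0.01165)·(-80) + (-0.007634)·(-15) = 485.28 ft.
That is lower than the 487.0 ft at BH-02, so the point is downgradient.

downgradient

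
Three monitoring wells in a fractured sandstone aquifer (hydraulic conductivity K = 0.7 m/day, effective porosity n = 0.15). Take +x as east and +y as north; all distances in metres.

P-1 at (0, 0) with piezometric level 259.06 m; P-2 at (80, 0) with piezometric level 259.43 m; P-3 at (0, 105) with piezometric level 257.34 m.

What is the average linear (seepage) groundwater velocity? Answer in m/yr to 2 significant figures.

29 m/yr

∂h/∂x = (259.43 − 259.06) / (80 − 0) = +0.004625
∂h/∂y = (257.34 − 259.06) / (105 − 0) = -0.01638
|∇h| = √(0.004625² + -0.01638²) = 0.01702
Seepage velocity v = K·i/n = 0.7 × 0.01702 / 0.15 = 0.07943 m/day = 29.01 m/yr.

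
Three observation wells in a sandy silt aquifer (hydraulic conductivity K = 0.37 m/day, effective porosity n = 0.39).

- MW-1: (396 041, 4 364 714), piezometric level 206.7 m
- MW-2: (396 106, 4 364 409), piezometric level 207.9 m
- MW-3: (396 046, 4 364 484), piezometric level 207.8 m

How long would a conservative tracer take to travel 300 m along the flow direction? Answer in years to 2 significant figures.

130 years

With h = a·x + b·y + c and MW-1 as origin, the differences give:
  65·a + (-305)·b = +1.2
  5·a + (-230)·b = +1.1
Eliminate b (×(-230) and ×(-305), subtract): -13425·a = 59.50 → a = ∂h/∂x = -0.004432
Back-substitute: b = ∂h/∂y = -0.004879.
|∇h| = √(-0.004432² + -0.004879²) = 0.006591
Seepage velocity v = K·i/n = 0.37 × 0.006591 / 0.39 = 0.006253 m/day.
t = 300 / 0.006253 = 4.798e+04 days = 131 years.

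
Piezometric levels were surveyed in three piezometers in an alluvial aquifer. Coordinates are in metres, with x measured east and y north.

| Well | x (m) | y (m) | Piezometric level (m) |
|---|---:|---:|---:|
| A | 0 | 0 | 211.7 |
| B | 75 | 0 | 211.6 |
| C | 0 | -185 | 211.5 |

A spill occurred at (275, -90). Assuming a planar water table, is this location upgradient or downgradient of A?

∂h/∂x = (211.6 − 211.7) / (75 − 0) = -0.001333
∂h/∂y = (211.5 − 211.7) / (-185 − 0) = +0.001081
Head at (275, -90) = 211.7 + (-0.001333)·(275) + (+0.001081)·(-90) = 211.24 m.
That is lower than the 211.7 m at A, so the point is downgradient.

downgradient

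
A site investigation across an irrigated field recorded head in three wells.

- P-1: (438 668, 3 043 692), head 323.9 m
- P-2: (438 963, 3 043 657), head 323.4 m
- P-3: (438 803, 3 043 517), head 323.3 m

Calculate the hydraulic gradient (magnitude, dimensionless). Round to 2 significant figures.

0.0027

Taking P-1 as reference: P-2−P-1 = (295, -35, -0.5); P-3−P-1 = (135, -175, -0.6).
Solve a·Δx + b·Δy = Δh: det = 295·(-175) − 135·(-35) = -46900.
∂h/∂x = [(-0.5)·(-175) − (-0.6)·(-35)] / -46900 = -0.001418
∂h/∂y = [295·(-0.6) − 135·(-0.5)] / -46900 = +0.002335
|∇h| = √(-0.001418² + 0.002335²) = 0.002732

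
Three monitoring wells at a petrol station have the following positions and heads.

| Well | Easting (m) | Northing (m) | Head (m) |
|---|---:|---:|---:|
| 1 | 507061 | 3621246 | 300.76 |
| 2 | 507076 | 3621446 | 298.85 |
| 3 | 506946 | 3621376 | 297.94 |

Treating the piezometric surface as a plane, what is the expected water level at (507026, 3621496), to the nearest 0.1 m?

Differences from 1: to 2 (Δx, Δy, Δh) = (15, 200, -1.91); to 3 = (-115, 130, -2.82).
Determinant of the coordinate differences = 15·130 − (-115)·200 = 24950.
∂h/∂x = [(-1.91)·130 − (-2.82)·200] / 24950 = +0.01265
∂h/∂y = [15·(-2.82) − (-115)·(-1.91)] / 24950 = -0.01050
h(507026, 3621496) = 300.76 + (+0.01265)·(-35) + (-0.01050)·(250) = 300.76 -0.443 -2.625 = 297.692 m.

297.7 m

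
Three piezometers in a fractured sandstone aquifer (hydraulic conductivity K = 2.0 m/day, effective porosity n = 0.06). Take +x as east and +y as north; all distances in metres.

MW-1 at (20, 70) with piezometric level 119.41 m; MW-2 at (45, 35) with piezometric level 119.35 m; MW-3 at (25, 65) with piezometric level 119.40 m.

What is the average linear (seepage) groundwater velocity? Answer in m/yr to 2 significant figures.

With h = a·x + b·y + c and MW-1 as origin, the differences give:
  25·a + (-35)·b = -0.06
  5·a + (-5)·b = -0.01
Eliminate b (×(-5) and ×(-35), subtract): 50·a = -0.050 → a = ∂h/∂x = -0.0010000
Back-substitute: b = ∂h/∂y = +0.001000.
|∇h| = √(-0.0010000² + 0.001000²) = 0.001414
Seepage velocity v = K·i/n = 2.0 × 0.001414 / 0.06 = 0.04713 m/day = 17.21 m/yr.

17 m/yr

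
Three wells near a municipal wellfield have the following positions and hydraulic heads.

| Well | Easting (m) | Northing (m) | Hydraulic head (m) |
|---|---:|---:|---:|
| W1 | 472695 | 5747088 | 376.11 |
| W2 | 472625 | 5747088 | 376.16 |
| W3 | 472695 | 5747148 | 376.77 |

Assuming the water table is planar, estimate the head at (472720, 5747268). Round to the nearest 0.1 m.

∂h/∂x = (376.16 − 376.11) / (472625 − 472695) = -0.0007143
∂h/∂y = (376.77 − 376.11) / (5747148 − 5747088) = +0.01100
h(472720, 5747268) = 376.11 + (-0.0007143)·(25) + (+0.01100)·(180) = 376.11 -0.018 +1.980 = 378.072 m.

378.1 m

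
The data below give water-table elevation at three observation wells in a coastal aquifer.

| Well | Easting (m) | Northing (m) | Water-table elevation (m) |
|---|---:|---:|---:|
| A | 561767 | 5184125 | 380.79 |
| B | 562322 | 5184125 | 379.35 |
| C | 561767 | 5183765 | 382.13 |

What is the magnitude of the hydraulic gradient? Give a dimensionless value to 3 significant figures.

0.00454

∂h/∂x = (379.35 − 380.79) / (562322 − 561767) = -0.002595
∂h/∂y = (382.13 − 380.79) / (5183765 − 5184125) = -0.003722
|∇h| = √(-0.002595² + -0.003722²) = 0.004537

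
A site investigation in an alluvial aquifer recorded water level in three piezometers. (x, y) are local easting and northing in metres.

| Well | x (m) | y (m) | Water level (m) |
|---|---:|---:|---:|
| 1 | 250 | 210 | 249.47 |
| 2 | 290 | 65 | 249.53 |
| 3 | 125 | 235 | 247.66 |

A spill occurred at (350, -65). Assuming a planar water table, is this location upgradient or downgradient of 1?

upgradient

Differences from 1: to 2 (Δx, Δy, Δh) = (40, -145, +0.06); to 3 = (-125, 25, -1.81).
Determinant of the coordinate differences = 40·25 − (-125)·(-145) = -17125.
∂h/∂x = [(+0.06)·25 − (-1.81)·(-145)] / -17125 = +0.01524
∂h/∂y = [40·(-1.81) − (-125)·(+0.06)] / -17125 = +0.003790
Head at (350, -65) = 249.47 + (+0.01524)·(100) + (+0.003790)·(-275) = 249.95 m.
That is higher than the 249.47 m at 1, so the point is upgradient.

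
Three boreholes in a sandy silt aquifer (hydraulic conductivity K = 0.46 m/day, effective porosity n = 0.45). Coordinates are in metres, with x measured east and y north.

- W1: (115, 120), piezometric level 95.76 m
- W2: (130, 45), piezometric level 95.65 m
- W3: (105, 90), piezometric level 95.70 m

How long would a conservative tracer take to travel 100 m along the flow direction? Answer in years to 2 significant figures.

Taking W1 as reference: W2−W1 = (15, -75, -0.11); W3−W1 = (-10, -30, -0.06).
Solve a·Δx + b·Δy = Δh: det = 15·(-30) − (-10)·(-75) = -1200.
∂h/∂x = [(-0.11)·(-30) − (-0.06)·(-75)] / -1200 = +0.001000
∂h/∂y = [15·(-0.06) − (-10)·(-0.11)] / -1200 = +0.001667
|∇h| = √(0.001000² + 0.001667²) = 0.001944
Seepage velocity v = K·i/n = 0.46 × 0.001944 / 0.45 = 0.001987 m/day.
t = 100 / 0.001987 = 5.033e+04 days = 138 years.

140 years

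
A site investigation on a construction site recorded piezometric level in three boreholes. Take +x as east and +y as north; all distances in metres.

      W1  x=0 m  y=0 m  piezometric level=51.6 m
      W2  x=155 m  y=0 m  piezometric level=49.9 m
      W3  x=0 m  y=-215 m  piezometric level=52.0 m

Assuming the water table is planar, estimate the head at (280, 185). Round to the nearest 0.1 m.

48.2 m

∂h/∂x = (49.9 − 51.6) / (155 − 0) = -0.01097
∂h/∂y = (52.0 − 51.6) / (-215 − 0) = -0.001860
h(280, 185) = 51.6 + (-0.01097)·(280) + (-0.001860)·(185) = 51.6 -3.071 -0.344 = 48.185 m.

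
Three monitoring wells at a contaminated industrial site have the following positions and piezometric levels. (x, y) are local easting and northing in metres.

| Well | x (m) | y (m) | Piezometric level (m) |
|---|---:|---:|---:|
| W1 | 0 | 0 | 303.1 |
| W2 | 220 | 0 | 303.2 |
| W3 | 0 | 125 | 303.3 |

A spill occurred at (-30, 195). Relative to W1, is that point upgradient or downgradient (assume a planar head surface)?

upgradient

∂h/∂x = (303.2 − 303.1) / (220 − 0) = +0.0004545
∂h/∂y = (303.3 − 303.1) / (125 − 0) = +0.001600
Head at (-30, 195) = 303.1 + (+0.0004545)·(-30) + (+0.001600)·(195) = 303.40 m.
That is higher than the 303.1 m at W1, so the point is upgradient.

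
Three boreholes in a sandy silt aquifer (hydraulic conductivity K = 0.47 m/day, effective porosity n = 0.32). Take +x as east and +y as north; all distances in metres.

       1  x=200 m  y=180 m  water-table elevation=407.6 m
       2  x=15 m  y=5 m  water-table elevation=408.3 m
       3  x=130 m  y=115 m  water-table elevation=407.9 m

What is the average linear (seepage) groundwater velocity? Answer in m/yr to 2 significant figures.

Differences from 1: to 2 (Δx, Δy, Δh) = (-185, -175, +0.7); to 3 = (-70, -65, +0.3).
Determinant of the coordinate differences = (-185)·(-65) − (-70)·(-175) = -225.
∂h/∂x = [(+0.7)·(-65) − (+0.3)·(-175)] / -225 = -0.03111
∂h/∂y = [(-185)·(+0.3) − (-70)·(+0.7)] / -225 = +0.02889
|∇h| = √(-0.03111² + 0.02889²) = 0.04246
Seepage velocity v = K·i/n = 0.47 × 0.04246 / 0.32 = 0.06236 m/day = 22.78 m/yr.

23 m/yr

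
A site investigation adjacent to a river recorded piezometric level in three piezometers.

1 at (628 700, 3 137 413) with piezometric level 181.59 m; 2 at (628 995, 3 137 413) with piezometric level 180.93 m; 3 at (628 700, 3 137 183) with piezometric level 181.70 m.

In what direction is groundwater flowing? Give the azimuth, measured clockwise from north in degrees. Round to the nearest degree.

078°

∂h/∂x = (180.93 − 181.59) / (628995 − 628700) = -0.002237
∂h/∂y = (181.70 − 181.59) / (3137183 − 3137413) = -0.0004783
Flow direction (−∇h) has components (+0.002237 E, +0.0004783 N).
Azimuth = atan2(E, N) = atan2(+0.002237, +0.0004783) = 77.9° ≈ 078°.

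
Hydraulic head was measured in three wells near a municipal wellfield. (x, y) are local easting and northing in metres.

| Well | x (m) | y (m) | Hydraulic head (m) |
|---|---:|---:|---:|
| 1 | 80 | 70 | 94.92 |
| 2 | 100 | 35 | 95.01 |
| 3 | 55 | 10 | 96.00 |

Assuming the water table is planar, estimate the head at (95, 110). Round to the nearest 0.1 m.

94.2 m

Differences from 1: to 2 (Δx, Δy, Δh) = (20, -35, +0.09); to 3 = (-25, -60, +1.08).
Determinant of the coordinate differences = 20·(-60) − (-25)·(-35) = -2075.
∂h/∂x = [(+0.09)·(-60) − (+1.08)·(-35)] / -2075 = -0.01561
∂h/∂y = [20·(+1.08) − (-25)·(+0.09)] / -2075 = -0.01149
h(95, 110) = 94.92 + (-0.01561)·(15) + (-0.01149)·(40) = 94.92 -0.234 -0.460 = 94.226 m.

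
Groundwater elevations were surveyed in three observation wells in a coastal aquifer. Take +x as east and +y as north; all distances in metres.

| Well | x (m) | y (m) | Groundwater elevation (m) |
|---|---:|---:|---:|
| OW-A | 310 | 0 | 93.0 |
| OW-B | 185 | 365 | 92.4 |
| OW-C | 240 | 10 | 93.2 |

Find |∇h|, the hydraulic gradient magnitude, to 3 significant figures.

0.00426

With h = a·x + b·y + c and OW-A as origin, the differences give:
  (-125)·a + 365·b = -0.6
  (-70)·a + 10·b = +0.2
Eliminate b (×10 and ×365, subtract): 24300·a = -79.00 → a = ∂h/∂x = -0.003251
Back-substitute: b = ∂h/∂y = -0.002757.
|∇h| = √(-0.003251² + -0.002757²) = 0.004263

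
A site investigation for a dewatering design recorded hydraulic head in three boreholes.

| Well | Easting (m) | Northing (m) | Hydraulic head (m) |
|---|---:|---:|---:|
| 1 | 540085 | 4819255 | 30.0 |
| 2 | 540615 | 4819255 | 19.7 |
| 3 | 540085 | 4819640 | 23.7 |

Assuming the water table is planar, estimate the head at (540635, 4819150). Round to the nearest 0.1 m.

∂h/∂x = (19.7 − 30.0) / (540615 − 540085) = -0.01943
∂h/∂y = (23.7 − 30.0) / (4819640 − 4819255) = -0.01636
h(540635, 4819150) = 30.0 + (-0.01943)·(550) + (-0.01636)·(-105) = 30.0 -10.689 +1.718 = 21.030 m.

21.0 m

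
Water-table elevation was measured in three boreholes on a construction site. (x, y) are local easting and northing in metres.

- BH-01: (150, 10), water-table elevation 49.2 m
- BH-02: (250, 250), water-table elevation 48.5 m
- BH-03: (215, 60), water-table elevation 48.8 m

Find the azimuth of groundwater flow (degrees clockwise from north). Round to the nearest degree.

085°

Differences from BH-01: to BH-02 (Δx, Δy, Δh) = (100, 240, -0.7); to BH-03 = (65, 50, -0.4).
Determinant of the coordinate differences = 100·50 − 65·240 = -10600.
∂h/∂x = [(-0.7)·50 − (-0.4)·240] / -10600 = -0.005755
∂h/∂y = [100·(-0.4) − 65·(-0.7)] / -10600 = -0.0005189
Flow direction (−∇h) has components (+0.005755 E, +0.0005189 N).
Azimuth = atan2(E, N) = atan2(+0.005755, +0.0005189) = 84.8° ≈ 085°.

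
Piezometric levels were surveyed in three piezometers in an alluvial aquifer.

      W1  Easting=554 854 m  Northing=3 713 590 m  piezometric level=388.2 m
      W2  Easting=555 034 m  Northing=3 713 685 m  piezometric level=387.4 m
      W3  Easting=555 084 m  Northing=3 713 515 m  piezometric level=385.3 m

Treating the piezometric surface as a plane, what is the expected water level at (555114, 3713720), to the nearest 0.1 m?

Taking W1 as reference: W2−W1 = (180, 95, -0.8); W3−W1 = (230, -75, -2.9).
Determinant of the coordinate differences = 180·(-75) − 230·95 = -35350.
∂h/∂x = [(-0.8)·(-75) − (-2.9)·95] / -35350 = -0.009491
∂h/∂y = [180·(-2.9) − 230·(-0.8)] / -35350 = +0.009562
h(555114, 3713720) = 388.2 + (-0.009491)·(260) + (+0.009562)·(130) = 388.2 -2.468 +1.243 = 386.975 m.

387.0 m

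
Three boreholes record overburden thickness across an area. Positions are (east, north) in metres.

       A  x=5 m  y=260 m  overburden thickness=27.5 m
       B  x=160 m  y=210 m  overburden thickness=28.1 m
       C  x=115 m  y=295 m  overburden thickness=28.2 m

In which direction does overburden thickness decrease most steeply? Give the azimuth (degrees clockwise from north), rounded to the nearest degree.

With d = a·x + b·y + c and A as origin, the differences give:
  155·a + (-50)·b = +0.6
  110·a + 35·b = +0.7
Eliminate b (×35 and ×(-50), subtract): 10925·a = 56.00 → a = ∂d/∂x = +0.005126
Back-substitute: b = ∂d/∂y = +0.003890.
Steepest decrease is along −∇f: components (-0.005126 E, -0.003890 N).
Azimuth = atan2(-0.005126, -0.003890) = 232.8° ≈ 233°.

233°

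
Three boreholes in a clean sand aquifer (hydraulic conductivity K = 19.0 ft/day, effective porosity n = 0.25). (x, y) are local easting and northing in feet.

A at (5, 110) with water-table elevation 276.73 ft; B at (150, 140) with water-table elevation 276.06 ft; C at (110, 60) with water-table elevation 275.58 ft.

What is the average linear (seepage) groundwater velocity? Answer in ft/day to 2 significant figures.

0.86 ft/day

Taking A as reference: B−A = (145, 30, -0.67); C−A = (105, -50, -1.15).
Solve a·Δx + b·Δy = Δh: det = 145·(-50) − 105·30 = -10400.
∂h/∂x = [(-0.67)·(-50) − (-1.15)·30] / -10400 = -0.006538
∂h/∂y = [145·(-1.15) − 105·(-0.67)] / -10400 = +0.009269
|∇h| = √(-0.006538² + 0.009269²) = 0.01134
Seepage velocity v = K·i/n = 19.0 × 0.01134 / 0.25 = 0.8618 ft/day.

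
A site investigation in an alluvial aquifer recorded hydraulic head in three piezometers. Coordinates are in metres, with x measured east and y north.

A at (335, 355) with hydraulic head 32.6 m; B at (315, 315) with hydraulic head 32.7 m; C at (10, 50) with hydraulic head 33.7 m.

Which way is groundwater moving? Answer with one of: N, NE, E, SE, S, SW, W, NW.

NE

Differences from A: to B (Δx, Δy, Δh) = (-20, -40, +0.1); to C = (-325, -305, +1.1).
Determinant of the coordinate differences = (-20)·(-305) − (-325)·(-40) = -6900.
∂h/∂x = [(+0.1)·(-305) − (+1.1)·(-40)] / -6900 = -0.001957
∂h/∂y = [(-20)·(+1.1) − (-325)·(+0.1)] / -6900 = -0.001522
Flow = −∇h = (+0.001957 east, +0.001522 north), which points northeast.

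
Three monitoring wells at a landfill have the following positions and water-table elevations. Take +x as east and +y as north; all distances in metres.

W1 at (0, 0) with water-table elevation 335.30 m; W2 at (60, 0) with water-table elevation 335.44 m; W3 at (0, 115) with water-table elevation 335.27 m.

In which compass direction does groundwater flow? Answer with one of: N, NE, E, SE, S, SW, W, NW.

W

∂h/∂x = (335.44 − 335.30) / (60 − 0) = +0.002333
∂h/∂y = (335.27 − 335.30) / (115 − 0) = -0.0002609
Flow = −∇h = (-0.002333 east, +0.0002609 north), which points west.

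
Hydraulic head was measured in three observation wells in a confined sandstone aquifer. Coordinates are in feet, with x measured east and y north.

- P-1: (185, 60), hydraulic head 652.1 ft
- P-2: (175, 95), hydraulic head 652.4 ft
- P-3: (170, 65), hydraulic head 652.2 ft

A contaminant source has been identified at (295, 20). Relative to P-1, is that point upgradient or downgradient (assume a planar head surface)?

downgradient

Three-point gradient (reference P-1): Δ to P-2 = (-10, 35, +0.3), Δ to P-3 = (-15, 5, +0.1).
∂h/∂x = -0.004211, ∂h/∂y = +0.007368 (det = 475).
Head at (295, 20) = 652.1 + (-0.004211)·(110) + (+0.007368)·(-40) = 651.34 ft.
That is lower than the 652.1 ft at P-1, so the point is downgradient.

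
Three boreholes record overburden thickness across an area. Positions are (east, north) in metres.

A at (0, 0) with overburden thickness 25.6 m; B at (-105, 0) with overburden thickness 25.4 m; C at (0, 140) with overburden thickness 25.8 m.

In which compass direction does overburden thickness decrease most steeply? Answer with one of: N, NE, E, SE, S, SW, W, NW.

SW

∂d/∂x = (25.4 − 25.6) / (-105 − 0) = +0.001905
∂d/∂y = (25.8 − 25.6) / (140 − 0) = +0.001429
Steepest decrease is along −∇f = (-0.001905 E, -0.001429 N) → southwest.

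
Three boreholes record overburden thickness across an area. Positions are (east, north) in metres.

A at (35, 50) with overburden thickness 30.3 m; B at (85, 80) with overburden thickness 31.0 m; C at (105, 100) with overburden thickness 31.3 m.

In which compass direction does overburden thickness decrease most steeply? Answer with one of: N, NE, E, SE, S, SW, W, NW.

Three-point gradient (reference A): Δ to B = (50, 30, +0.7), Δ to C = (70, 50, +1.0).
∂d/∂x = +0.01250, ∂d/∂y = +0.002500 (det = 400).
Steepest decrease is along −∇f = (-0.01250 E, -0.002500 N) → west.

W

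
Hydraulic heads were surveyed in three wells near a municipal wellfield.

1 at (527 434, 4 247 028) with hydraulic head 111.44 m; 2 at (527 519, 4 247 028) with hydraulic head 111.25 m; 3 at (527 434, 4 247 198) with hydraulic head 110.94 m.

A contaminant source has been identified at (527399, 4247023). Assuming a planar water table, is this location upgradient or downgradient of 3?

∂h/∂x = (111.25 − 111.44) / (527519 − 527434) = -0.002235
∂h/∂y = (110.94 − 111.44) / (4247198 − 4247028) = -0.002941
Head at (527399, 4247023) = 111.44 + (-0.002235)·(-35) + (-0.002941)·(-5) = 111.53 m.
That is higher than the 110.94 m at 3, so the point is upgradient.

upgradient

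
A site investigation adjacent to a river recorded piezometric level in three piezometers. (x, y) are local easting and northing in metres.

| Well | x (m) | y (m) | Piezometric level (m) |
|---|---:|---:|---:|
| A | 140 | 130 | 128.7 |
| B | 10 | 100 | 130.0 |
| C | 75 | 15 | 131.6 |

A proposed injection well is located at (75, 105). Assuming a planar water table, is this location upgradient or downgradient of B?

Three-point gradient (reference A): Δ to B = (-130, -30, +1.3), Δ to C = (-65, -115, +2.9).
∂h/∂x = -0.004808, ∂h/∂y = -0.02250 (det = 13000).
Head at (75, 105) = 128.7 + (-0.004808)·(-65) + (-0.02250)·(-25) = 129.58 m.
That is lower than the 130.0 m at B, so the point is downgradient.

downgradient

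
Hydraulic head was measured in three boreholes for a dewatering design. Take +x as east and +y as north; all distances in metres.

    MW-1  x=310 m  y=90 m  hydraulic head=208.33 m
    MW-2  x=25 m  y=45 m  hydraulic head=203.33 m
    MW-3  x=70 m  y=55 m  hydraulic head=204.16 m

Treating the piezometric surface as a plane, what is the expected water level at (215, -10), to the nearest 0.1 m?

With h = a·x + b·y + c and MW-1 as origin, the differences give:
  (-285)·a + (-45)·b = -5.00
  (-240)·a + (-35)·b = -4.17
Eliminate b (×(-35) and ×(-45), subtract): -825·a = -12.650 → a = ∂h/∂x = +0.01533
Back-substitute: b = ∂h/∂y = +0.01400.
h(215, -10) = 208.33 + (+0.01533)·(-95) + (+0.01400)·(-100) = 208.33 -1.457 -1.400 = 205.473 m.

205.5 m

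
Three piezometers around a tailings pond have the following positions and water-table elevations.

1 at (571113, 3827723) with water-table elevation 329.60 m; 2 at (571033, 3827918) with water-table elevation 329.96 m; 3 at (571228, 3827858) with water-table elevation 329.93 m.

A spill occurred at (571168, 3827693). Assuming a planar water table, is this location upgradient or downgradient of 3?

With h = a·x + b·y + c and 1 as origin, the differences give:
  (-80)·a + 195·b = +0.36
  115·a + 135·b = +0.33
Eliminate b (×135 and ×195, subtract): -33225·a = -15.750 → a = ∂h/∂x = +0.0004740
Back-substitute: b = ∂h/∂y = +0.002041.
Head at (571168, 3827693) = 329.60 + (+0.0004740)·(55) + (+0.002041)·(-30) = 329.56 m.
That is lower than the 329.93 m at 3, so the point is downgradient.

downgradient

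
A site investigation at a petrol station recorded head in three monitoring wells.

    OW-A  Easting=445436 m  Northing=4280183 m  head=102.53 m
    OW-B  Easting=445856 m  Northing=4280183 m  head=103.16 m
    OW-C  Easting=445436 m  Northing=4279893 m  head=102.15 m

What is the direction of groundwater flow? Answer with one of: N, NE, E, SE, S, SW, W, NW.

∂h/∂x = (103.16 − 102.53) / (445856 − 445436) = +0.001500
∂h/∂y = (102.15 − 102.53) / (4279893 − 4280183) = +0.001310
Flow = −∇h = (-0.001500 east, -0.001310 north), which points southwest.

SW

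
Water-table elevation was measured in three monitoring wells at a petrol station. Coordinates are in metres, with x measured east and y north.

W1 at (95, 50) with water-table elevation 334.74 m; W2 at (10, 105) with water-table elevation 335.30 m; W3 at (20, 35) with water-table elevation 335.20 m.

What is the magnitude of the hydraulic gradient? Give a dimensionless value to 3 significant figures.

Taking W1 as reference: W2−W1 = (-85, 55, +0.56); W3−W1 = (-75, -15, +0.46).
Solve a·Δx + b·Δy = Δh: det = (-85)·(-15) − (-75)·55 = 5400.
∂h/∂x = [(+0.56)·(-15) − (+0.46)·55] / 5400 = -0.006241
∂h/∂y = [(-85)·(+0.46) − (-75)·(+0.56)] / 5400 = +0.0005370
|∇h| = √(-0.006241² + 0.0005370²) = 0.006264

0.00626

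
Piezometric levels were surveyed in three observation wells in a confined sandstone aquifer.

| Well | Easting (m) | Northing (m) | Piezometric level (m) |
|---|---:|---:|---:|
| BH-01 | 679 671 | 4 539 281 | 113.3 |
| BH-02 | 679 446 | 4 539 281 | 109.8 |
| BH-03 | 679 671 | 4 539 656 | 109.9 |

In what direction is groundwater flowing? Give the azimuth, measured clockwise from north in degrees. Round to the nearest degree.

∂h/∂x = (109.8 − 113.3) / (679446 − 679671) = +0.01556
∂h/∂y = (109.9 − 113.3) / (4539656 − 4539281) = -0.009067
Flow direction (−∇h) has components (-0.01556 E, +0.009067 N).
Azimuth = atan2(E, N) = atan2(-0.01556, +0.009067) = 300.2° ≈ 300°.

300°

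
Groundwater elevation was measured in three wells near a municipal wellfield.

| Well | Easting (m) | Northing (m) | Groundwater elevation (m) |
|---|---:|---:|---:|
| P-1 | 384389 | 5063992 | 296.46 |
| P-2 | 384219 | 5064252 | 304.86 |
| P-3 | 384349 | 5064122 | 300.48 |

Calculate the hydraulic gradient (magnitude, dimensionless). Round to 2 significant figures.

0.030

With h = a·x + b·y + c and P-1 as origin, the differences give:
  (-170)·a + 260·b = +8.40
  (-40)·a + 130·b = +4.02
Eliminate b (×130 and ×260, subtract): -11700·a = 46.800 → a = ∂h/∂x = -0.004000
Back-substitute: b = ∂h/∂y = +0.02969.
|∇h| = √(-0.004000² + 0.02969²) = 0.02996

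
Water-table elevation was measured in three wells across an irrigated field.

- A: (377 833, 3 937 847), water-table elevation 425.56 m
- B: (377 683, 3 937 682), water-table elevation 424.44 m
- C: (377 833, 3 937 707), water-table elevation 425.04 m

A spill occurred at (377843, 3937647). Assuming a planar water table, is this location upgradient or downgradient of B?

upgradient

Taking A as reference: B−A = (-150, -165, -1.12); C−A = (0, -140, -0.52).
Solve a·Δx + b·Δy = Δh: det = (-150)·(-140) − 0·(-165) = 21000.
∂h/∂x = [(-1.12)·(-140) − (-0.52)·(-165)] / 21000 = +0.003381
∂h/∂y = [(-150)·(-0.52) − 0·(-1.12)] / 21000 = +0.003714
Head at (377843, 3937647) = 425.56 + (+0.003381)·(10) + (+0.003714)·(-200) = 424.85 m.
That is higher than the 424.44 m at B, so the point is upgradient.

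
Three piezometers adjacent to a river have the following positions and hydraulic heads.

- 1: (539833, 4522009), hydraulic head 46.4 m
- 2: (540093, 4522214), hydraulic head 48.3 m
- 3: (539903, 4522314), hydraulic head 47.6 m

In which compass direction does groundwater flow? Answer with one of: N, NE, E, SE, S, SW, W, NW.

SW

Differences from 1: to 2 (Δx, Δy, Δh) = (260, 205, +1.9); to 3 = (70, 305, +1.2).
Solve a·Δx + b·Δy = Δh: det = 260·305 − 70·205 = 64950.
∂h/∂x = [(+1.9)·305 − (+1.2)·205] / 64950 = +0.005135
∂h/∂y = [260·(+1.2) − 70·(+1.9)] / 64950 = +0.002756
Flow = −∇h = (-0.005135 east, -0.002756 north), which points southwest.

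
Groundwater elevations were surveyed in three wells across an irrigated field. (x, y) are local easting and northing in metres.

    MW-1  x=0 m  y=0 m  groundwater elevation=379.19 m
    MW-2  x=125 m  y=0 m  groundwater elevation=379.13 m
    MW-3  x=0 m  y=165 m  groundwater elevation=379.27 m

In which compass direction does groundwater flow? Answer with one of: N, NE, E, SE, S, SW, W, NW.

∂h/∂x = (379.13 − 379.19) / (125 − 0) = -0.0004800
∂h/∂y = (379.27 − 379.19) / (165 − 0) = +0.0004848
Flow = −∇h = (+0.0004800 east, -0.0004848 north), which points southeast.

SE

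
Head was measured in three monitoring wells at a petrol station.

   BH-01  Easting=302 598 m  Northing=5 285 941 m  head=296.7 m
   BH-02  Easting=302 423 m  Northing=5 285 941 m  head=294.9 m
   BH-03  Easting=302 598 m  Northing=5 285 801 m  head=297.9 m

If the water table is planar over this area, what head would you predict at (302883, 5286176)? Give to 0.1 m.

∂h/∂x = (294.9 − 296.7) / (302423 − 302598) = +0.01029
∂h/∂y = (297.9 − 296.7) / (5285801 − 5285941) = -0.008571
h(302883, 5286176) = 296.7 + (+0.01029)·(285) + (-0.008571)·(235) = 296.7 +2.931 -2.014 = 297.617 m.

297.6 m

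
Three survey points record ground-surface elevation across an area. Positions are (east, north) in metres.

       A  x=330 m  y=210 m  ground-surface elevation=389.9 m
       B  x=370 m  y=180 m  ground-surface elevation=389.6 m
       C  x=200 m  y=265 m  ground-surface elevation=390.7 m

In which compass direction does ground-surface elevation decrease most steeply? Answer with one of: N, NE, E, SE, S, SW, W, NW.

With z = a·x + b·y + c and A as origin, the differences give:
  40·a + (-30)·b = -0.3
  (-130)·a + 55·b = +0.8
Eliminate b (×55 and ×(-30), subtract): -1700·a = 7.50 → a = ∂z/∂x = -0.004412
Back-substitute: b = ∂z/∂y = +0.004118.
Steepest decrease is along −∇f = (+0.004412 E, -0.004118 N) → southeast.

SE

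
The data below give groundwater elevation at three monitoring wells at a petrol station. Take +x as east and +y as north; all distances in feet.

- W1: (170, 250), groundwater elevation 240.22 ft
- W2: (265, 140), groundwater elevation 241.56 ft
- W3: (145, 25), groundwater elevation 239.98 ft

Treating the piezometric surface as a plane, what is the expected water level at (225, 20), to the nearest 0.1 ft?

241.1 ft

Three-point gradient (reference W1): Δ to W2 = (95, -110, +1.34), Δ to W3 = (-25, -225, -0.24).
∂h/∂x = +0.01359, ∂h/∂y = -0.0004435 (det = -24125).
h(225, 20) = 240.22 + (+0.01359)·(55) + (-0.0004435)·(-230) = 240.22 +0.748 +0.102 = 241.070 ft.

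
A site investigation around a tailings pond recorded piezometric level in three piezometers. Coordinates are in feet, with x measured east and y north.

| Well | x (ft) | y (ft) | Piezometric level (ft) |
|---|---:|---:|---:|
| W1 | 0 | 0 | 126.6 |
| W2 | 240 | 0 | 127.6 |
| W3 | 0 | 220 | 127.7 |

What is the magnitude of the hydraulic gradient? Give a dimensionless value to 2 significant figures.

∂h/∂x = (127.6 − 126.6) / (240 − 0) = +0.004167
∂h/∂y = (127.7 − 126.6) / (220 − 0) = +0.005000
|∇h| = √(0.004167² + 0.005000²) = 0.006509

0.0065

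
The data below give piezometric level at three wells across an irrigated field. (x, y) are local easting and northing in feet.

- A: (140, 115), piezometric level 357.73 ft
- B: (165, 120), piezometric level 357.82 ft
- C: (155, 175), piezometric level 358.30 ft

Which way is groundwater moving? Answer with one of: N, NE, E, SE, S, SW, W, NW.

Taking A as reference: B−A = (25, 5, +0.09); C−A = (15, 60, +0.57).
Solve a·Δx + b·Δy = Δh: det = 25·60 − 15·5 = 1425.
∂h/∂x = [(+0.09)·60 − (+0.57)·5] / 1425 = +0.001789
∂h/∂y = [25·(+0.57) − 15·(+0.09)] / 1425 = +0.009053
Flow = −∇h = (-0.001789 east, -0.009053 north), which points south.

S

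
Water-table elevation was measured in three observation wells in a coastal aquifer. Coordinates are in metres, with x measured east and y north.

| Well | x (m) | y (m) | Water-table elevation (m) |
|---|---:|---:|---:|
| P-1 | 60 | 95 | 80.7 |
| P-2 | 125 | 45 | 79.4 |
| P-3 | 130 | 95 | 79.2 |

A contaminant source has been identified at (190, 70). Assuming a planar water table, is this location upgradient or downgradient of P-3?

Differences from P-1: to P-2 (Δx, Δy, Δh) = (65, -50, -1.3); to P-3 = (70, 0, -1.5).
Determinant of the coordinate differences = 65·0 − 70·(-50) = 3500.
∂h/∂x = [(-1.3)·0 − (-1.5)·(-50)] / 3500 = -0.02143
∂h/∂y = [65·(-1.5) − 70·(-1.3)] / 3500 = -0.001857
Head at (190, 70) = 80.7 + (-0.02143)·(130) + (-0.001857)·(-25) = 77.96 m.
That is lower than the 79.2 m at P-3, so the point is downgradient.

downgradient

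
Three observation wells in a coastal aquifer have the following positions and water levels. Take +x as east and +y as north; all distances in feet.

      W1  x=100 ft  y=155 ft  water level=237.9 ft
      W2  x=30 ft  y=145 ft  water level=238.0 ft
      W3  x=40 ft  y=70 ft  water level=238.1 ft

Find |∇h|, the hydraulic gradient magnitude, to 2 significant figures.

Three-point gradient (reference W1): Δ to W2 = (-70, -10, +0.1), Δ to W3 = (-60, -85, +0.2).
∂h/∂x = -0.001215, ∂h/∂y = -0.001495 (det = 5350).
|∇h| = √(-0.001215² + -0.001495²) = 0.001926

0.0019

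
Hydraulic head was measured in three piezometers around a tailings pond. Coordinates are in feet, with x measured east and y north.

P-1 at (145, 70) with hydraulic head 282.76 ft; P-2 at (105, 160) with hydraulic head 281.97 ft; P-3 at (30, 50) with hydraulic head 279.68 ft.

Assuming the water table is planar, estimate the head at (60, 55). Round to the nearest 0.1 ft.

280.5 ft

Differences from P-1: to P-2 (Δx, Δy, Δh) = (-40, 90, -0.79); to P-3 = (-115, -20, -3.08).
Solve a·Δx + b·Δy = Δh: det = (-40)·(-20) − (-115)·90 = 11150.
∂h/∂x = [(-0.79)·(-20) − (-3.08)·90] / 11150 = +0.02628
∂h/∂y = [(-40)·(-3.08) − (-115)·(-0.79)] / 11150 = +0.002901
h(60, 55) = 282.76 + (+0.02628)·(-85) + (+0.002901)·(-15) = 282.76 -2.234 -0.044 = 280.483 ft.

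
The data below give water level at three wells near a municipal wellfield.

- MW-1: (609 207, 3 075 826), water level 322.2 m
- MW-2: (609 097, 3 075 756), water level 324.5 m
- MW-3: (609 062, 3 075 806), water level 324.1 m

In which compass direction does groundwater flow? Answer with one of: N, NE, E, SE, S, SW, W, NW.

Taking MW-1 as reference: MW-2−MW-1 = (-110, -70, +2.3); MW-3−MW-1 = (-145, -20, +1.9).
Solve a·Δx + b·Δy = Δh: det = (-110)·(-20) − (-145)·(-70) = -7950.
∂h/∂x = [(+2.3)·(-20) − (+1.9)·(-70)] / -7950 = -0.01094
∂h/∂y = [(-110)·(+1.9) − (-145)·(+2.3)] / -7950 = -0.01566
Flow = −∇h = (+0.01094 east, +0.01566 north), which points northeast.

NE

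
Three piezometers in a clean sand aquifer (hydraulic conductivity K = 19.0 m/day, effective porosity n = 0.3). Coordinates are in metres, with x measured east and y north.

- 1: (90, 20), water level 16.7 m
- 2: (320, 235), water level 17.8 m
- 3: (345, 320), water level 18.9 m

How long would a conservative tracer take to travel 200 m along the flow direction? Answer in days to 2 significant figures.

Taking 1 as reference: 2−1 = (230, 215, +1.1); 3−1 = (255, 300, +2.2).
Solve a·Δx + b·Δy = Δh: det = 230·300 − 255·215 = 14175.
∂h/∂x = [(+1.1)·300 − (+2.2)·215] / 14175 = -0.01009
∂h/∂y = [230·(+2.2) − 255·(+1.1)] / 14175 = +0.01591
|∇h| = √(-0.01009² + 0.01591²) = 0.01884
Seepage velocity v = K·i/n = 19.0 × 0.01884 / 0.3 = 1.193 m/day.
t = 200 / 1.193 = 167.6 days.

170 days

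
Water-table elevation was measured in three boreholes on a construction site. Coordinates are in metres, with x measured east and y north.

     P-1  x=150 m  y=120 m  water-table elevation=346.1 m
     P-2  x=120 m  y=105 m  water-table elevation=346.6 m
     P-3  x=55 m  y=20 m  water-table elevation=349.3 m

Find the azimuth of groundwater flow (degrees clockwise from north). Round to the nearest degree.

002°

With h = a·x + b·y + c and P-1 as origin, the differences give:
  (-30)·a + (-15)·b = +0.5
  (-95)·a + (-100)·b = +3.2
Eliminate b (×(-100) and ×(-15), subtract): 1575·a = -2.00 → a = ∂h/∂x = -0.001270
Back-substitute: b = ∂h/∂y = -0.03079.
Flow direction (−∇h) has components (+0.001270 E, +0.03079 N).
Azimuth = atan2(E, N) = atan2(+0.001270, +0.03079) = 2.4° ≈ 002°.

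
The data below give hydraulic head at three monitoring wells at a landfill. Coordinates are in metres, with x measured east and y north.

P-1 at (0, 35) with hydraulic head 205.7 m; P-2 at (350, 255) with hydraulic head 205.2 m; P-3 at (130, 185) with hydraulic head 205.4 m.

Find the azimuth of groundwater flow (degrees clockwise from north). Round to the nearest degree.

013°

Differences from P-1: to P-2 (Δx, Δy, Δh) = (350, 220, -0.5); to P-3 = (130, 150, -0.3).
Solve a·Δx + b·Δy = Δh: det = 350·150 − 130·220 = 23900.
∂h/∂x = [(-0.5)·150 − (-0.3)·220] / 23900 = -0.0003766
∂h/∂y = [350·(-0.3) − 130·(-0.5)] / 23900 = -0.001674
Flow direction (−∇h) has components (+0.0003766 E, +0.001674 N).
Azimuth = atan2(E, N) = atan2(+0.0003766, +0.001674) = 12.7° ≈ 013°.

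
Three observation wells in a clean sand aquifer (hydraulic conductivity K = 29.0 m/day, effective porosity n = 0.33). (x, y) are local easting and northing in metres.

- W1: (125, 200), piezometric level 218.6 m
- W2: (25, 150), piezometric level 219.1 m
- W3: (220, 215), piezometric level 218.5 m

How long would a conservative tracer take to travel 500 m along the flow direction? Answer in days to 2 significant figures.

With h = a·x + b·y + c and W1 as origin, the differences give:
  (-100)·a + (-50)·b = +0.5
  95·a + 15·b = -0.1
Eliminate b (×15 and ×(-50), subtract): 3250·a = 2.50 → a = ∂h/∂x = +0.0007692
Back-substitute: b = ∂h/∂y = -0.01154.
|∇h| = √(0.0007692² + -0.01154²) = 0.01157
Seepage velocity v = K·i/n = 29.0 × 0.01157 / 0.33 = 1.017 m/day.
t = 500 / 1.017 = 491.6 days.

490 days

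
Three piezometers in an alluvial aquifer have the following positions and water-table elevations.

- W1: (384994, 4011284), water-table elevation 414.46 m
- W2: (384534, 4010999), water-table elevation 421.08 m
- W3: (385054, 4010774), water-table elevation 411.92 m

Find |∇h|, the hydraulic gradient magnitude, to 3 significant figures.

0.0166

With h = a·x + b·y + c and W1 as origin, the differences give:
  (-460)·a + (-285)·b = +6.62
  60·a + (-510)·b = -2.54
Eliminate b (×(-510) and ×(-285), subtract): 251700·a = -4100.100 → a = ∂h/∂x = -0.01629
Back-substitute: b = ∂h/∂y = +0.003064.
|∇h| = √(-0.01629² + 0.003064²) = 0.01658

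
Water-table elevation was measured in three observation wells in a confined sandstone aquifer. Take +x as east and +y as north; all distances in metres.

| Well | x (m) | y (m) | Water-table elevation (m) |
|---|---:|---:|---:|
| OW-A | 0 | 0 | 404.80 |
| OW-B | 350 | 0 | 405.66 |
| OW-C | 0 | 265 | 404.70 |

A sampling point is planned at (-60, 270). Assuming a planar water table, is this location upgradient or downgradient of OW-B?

∂h/∂x = (405.66 − 404.80) / (350 − 0) = +0.002457
∂h/∂y = (404.70 − 404.80) / (265 − 0) = -0.0003774
Head at (-60, 270) = 404.80 + (+0.002457)·(-60) + (-0.0003774)·(270) = 404.55 m.
That is lower than the 405.66 m at OW-B, so the point is downgradient.

downgradient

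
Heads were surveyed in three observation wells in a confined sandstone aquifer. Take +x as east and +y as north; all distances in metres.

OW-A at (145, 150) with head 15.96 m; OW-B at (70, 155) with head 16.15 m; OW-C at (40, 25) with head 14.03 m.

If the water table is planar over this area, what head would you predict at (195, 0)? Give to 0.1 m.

13.4 m

Taking OW-A as reference: OW-B−OW-A = (-75, 5, +0.19); OW-C−OW-A = (-105, -125, -1.93).
Determinant of the coordinate differences = (-75)·(-125) − (-105)·5 = 9900.
∂h/∂x = [(+0.19)·(-125) − (-1.93)·5] / 9900 = -0.001424
∂h/∂y = [(-75)·(-1.93) − (-105)·(+0.19)] / 9900 = +0.01664
h(195, 0) = 15.96 + (-0.001424)·(50) + (+0.01664)·(-150) = 15.96 -0.071 -2.495 = 13.393 m.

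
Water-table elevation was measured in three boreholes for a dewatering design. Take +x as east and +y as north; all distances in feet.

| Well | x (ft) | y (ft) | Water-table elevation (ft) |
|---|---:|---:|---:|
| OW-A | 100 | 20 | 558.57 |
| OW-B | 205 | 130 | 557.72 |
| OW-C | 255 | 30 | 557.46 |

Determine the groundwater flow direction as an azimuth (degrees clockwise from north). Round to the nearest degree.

082°

Differences from OW-A: to OW-B (Δx, Δy, Δh) = (105, 110, -0.85); to OW-C = (155, 10, -1.11).
Solve a·Δx + b·Δy = Δh: det = 105·10 − 155·110 = -16000.
∂h/∂x = [(-0.85)·10 − (-1.11)·110] / -16000 = -0.007100
∂h/∂y = [105·(-1.11) − 155·(-0.85)] / -16000 = -0.0009500
Flow direction (−∇h) has components (+0.007100 E, +0.0009500 N).
Azimuth = atan2(E, N) = atan2(+0.007100, +0.0009500) = 82.4° ≈ 082°.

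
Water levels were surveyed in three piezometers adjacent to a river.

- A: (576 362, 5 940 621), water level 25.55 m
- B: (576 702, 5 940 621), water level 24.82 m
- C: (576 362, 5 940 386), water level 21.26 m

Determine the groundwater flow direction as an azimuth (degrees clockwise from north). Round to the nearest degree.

173°

∂h/∂x = (24.82 − 25.55) / (576702 − 576362) = -0.002147
∂h/∂y = (21.26 − 25.55) / (5940386 − 5940621) = +0.01826
Flow direction (−∇h) has components (+0.002147 E, -0.01826 N).
Azimuth = atan2(E, N) = atan2(+0.002147, -0.01826) = 173.3° ≈ 173°.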